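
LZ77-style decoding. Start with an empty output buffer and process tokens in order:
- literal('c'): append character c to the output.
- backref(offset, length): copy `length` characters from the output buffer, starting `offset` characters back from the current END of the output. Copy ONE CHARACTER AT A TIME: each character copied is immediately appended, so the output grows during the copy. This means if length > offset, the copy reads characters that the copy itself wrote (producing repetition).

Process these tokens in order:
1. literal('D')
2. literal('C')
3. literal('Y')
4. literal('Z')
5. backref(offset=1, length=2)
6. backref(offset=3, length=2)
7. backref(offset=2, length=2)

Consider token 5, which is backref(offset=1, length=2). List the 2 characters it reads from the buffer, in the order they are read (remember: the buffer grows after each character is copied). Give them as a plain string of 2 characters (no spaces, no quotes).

Token 1: literal('D'). Output: "D"
Token 2: literal('C'). Output: "DC"
Token 3: literal('Y'). Output: "DCY"
Token 4: literal('Z'). Output: "DCYZ"
Token 5: backref(off=1, len=2). Buffer before: "DCYZ" (len 4)
  byte 1: read out[3]='Z', append. Buffer now: "DCYZZ"
  byte 2: read out[4]='Z', append. Buffer now: "DCYZZZ"

Answer: ZZ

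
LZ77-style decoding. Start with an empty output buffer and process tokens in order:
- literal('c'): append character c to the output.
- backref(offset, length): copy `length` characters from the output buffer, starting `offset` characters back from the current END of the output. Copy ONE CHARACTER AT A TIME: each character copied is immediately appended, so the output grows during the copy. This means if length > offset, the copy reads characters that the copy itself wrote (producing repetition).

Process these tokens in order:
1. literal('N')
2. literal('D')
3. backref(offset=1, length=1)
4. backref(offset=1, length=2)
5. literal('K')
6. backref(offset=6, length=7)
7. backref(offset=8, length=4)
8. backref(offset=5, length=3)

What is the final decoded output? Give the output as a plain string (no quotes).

Token 1: literal('N'). Output: "N"
Token 2: literal('D'). Output: "ND"
Token 3: backref(off=1, len=1). Copied 'D' from pos 1. Output: "NDD"
Token 4: backref(off=1, len=2) (overlapping!). Copied 'DD' from pos 2. Output: "NDDDD"
Token 5: literal('K'). Output: "NDDDDK"
Token 6: backref(off=6, len=7) (overlapping!). Copied 'NDDDDKN' from pos 0. Output: "NDDDDKNDDDDKN"
Token 7: backref(off=8, len=4). Copied 'KNDD' from pos 5. Output: "NDDDDKNDDDDKNKNDD"
Token 8: backref(off=5, len=3). Copied 'NKN' from pos 12. Output: "NDDDDKNDDDDKNKNDDNKN"

Answer: NDDDDKNDDDDKNKNDDNKN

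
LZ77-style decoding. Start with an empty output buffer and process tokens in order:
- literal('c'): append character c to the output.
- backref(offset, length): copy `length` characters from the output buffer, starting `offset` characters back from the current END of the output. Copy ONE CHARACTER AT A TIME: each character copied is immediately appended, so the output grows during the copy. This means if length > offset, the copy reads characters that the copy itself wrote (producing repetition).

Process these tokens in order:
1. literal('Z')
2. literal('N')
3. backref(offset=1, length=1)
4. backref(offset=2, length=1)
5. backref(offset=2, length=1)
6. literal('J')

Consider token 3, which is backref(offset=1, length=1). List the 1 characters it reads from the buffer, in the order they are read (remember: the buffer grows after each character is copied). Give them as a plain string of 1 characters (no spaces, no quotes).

Token 1: literal('Z'). Output: "Z"
Token 2: literal('N'). Output: "ZN"
Token 3: backref(off=1, len=1). Buffer before: "ZN" (len 2)
  byte 1: read out[1]='N', append. Buffer now: "ZNN"

Answer: N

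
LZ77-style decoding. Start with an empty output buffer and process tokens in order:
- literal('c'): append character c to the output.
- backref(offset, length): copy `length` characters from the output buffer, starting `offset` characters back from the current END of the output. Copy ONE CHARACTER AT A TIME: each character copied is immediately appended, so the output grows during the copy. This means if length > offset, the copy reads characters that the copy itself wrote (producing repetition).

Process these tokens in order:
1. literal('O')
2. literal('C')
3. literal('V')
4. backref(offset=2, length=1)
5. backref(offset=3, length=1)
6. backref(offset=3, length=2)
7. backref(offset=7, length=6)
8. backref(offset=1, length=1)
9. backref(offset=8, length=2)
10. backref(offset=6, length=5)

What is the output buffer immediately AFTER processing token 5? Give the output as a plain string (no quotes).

Token 1: literal('O'). Output: "O"
Token 2: literal('C'). Output: "OC"
Token 3: literal('V'). Output: "OCV"
Token 4: backref(off=2, len=1). Copied 'C' from pos 1. Output: "OCVC"
Token 5: backref(off=3, len=1). Copied 'C' from pos 1. Output: "OCVCC"

Answer: OCVCC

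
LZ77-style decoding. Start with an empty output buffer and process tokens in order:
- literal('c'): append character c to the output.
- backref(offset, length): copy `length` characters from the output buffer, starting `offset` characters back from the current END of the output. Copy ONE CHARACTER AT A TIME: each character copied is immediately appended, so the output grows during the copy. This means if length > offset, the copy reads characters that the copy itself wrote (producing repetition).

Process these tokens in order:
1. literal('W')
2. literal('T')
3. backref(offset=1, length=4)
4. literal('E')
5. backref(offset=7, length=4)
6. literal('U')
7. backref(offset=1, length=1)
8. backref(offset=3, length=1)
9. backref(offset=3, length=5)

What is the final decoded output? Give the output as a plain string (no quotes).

Token 1: literal('W'). Output: "W"
Token 2: literal('T'). Output: "WT"
Token 3: backref(off=1, len=4) (overlapping!). Copied 'TTTT' from pos 1. Output: "WTTTTT"
Token 4: literal('E'). Output: "WTTTTTE"
Token 5: backref(off=7, len=4). Copied 'WTTT' from pos 0. Output: "WTTTTTEWTTT"
Token 6: literal('U'). Output: "WTTTTTEWTTTU"
Token 7: backref(off=1, len=1). Copied 'U' from pos 11. Output: "WTTTTTEWTTTUU"
Token 8: backref(off=3, len=1). Copied 'T' from pos 10. Output: "WTTTTTEWTTTUUT"
Token 9: backref(off=3, len=5) (overlapping!). Copied 'UUTUU' from pos 11. Output: "WTTTTTEWTTTUUTUUTUU"

Answer: WTTTTTEWTTTUUTUUTUU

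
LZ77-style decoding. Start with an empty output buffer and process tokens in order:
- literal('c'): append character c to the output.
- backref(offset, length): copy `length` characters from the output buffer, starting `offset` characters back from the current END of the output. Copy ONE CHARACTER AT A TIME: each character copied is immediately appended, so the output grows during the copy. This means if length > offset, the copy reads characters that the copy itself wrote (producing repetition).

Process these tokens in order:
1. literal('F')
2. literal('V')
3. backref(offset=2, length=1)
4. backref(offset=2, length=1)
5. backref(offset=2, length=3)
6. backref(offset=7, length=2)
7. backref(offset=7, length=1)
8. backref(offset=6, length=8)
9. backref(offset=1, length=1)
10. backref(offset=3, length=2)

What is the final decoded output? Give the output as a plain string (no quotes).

Answer: FVFVFVFFVFFVFFVFFVVFV

Derivation:
Token 1: literal('F'). Output: "F"
Token 2: literal('V'). Output: "FV"
Token 3: backref(off=2, len=1). Copied 'F' from pos 0. Output: "FVF"
Token 4: backref(off=2, len=1). Copied 'V' from pos 1. Output: "FVFV"
Token 5: backref(off=2, len=3) (overlapping!). Copied 'FVF' from pos 2. Output: "FVFVFVF"
Token 6: backref(off=7, len=2). Copied 'FV' from pos 0. Output: "FVFVFVFFV"
Token 7: backref(off=7, len=1). Copied 'F' from pos 2. Output: "FVFVFVFFVF"
Token 8: backref(off=6, len=8) (overlapping!). Copied 'FVFFVFFV' from pos 4. Output: "FVFVFVFFVFFVFFVFFV"
Token 9: backref(off=1, len=1). Copied 'V' from pos 17. Output: "FVFVFVFFVFFVFFVFFVV"
Token 10: backref(off=3, len=2). Copied 'FV' from pos 16. Output: "FVFVFVFFVFFVFFVFFVVFV"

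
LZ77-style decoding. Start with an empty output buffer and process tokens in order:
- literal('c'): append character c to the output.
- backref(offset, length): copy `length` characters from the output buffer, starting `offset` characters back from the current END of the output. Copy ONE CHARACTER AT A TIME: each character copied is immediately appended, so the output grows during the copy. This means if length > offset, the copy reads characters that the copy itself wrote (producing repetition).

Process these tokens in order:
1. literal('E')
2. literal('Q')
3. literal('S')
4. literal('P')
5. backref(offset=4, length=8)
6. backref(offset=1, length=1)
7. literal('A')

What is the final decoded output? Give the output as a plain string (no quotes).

Token 1: literal('E'). Output: "E"
Token 2: literal('Q'). Output: "EQ"
Token 3: literal('S'). Output: "EQS"
Token 4: literal('P'). Output: "EQSP"
Token 5: backref(off=4, len=8) (overlapping!). Copied 'EQSPEQSP' from pos 0. Output: "EQSPEQSPEQSP"
Token 6: backref(off=1, len=1). Copied 'P' from pos 11. Output: "EQSPEQSPEQSPP"
Token 7: literal('A'). Output: "EQSPEQSPEQSPPA"

Answer: EQSPEQSPEQSPPA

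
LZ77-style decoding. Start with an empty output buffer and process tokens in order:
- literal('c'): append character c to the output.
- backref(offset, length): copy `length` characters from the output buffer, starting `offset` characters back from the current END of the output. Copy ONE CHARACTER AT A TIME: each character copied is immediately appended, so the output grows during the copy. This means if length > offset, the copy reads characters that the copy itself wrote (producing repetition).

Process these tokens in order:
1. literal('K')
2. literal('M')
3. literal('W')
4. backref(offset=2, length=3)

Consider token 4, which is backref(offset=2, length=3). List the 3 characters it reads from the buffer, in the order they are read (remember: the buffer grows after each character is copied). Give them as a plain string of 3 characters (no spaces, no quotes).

Answer: MWM

Derivation:
Token 1: literal('K'). Output: "K"
Token 2: literal('M'). Output: "KM"
Token 3: literal('W'). Output: "KMW"
Token 4: backref(off=2, len=3). Buffer before: "KMW" (len 3)
  byte 1: read out[1]='M', append. Buffer now: "KMWM"
  byte 2: read out[2]='W', append. Buffer now: "KMWMW"
  byte 3: read out[3]='M', append. Buffer now: "KMWMWM"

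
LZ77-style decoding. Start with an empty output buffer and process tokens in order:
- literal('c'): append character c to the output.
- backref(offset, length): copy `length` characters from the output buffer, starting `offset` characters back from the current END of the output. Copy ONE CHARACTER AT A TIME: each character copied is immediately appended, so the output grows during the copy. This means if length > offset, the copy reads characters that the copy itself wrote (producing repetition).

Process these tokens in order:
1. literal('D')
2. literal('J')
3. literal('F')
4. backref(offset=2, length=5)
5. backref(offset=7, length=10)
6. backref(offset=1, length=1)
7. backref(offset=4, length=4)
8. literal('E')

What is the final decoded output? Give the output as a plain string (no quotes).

Answer: DJFJFJFJJFJFJFJJFJJJFJJE

Derivation:
Token 1: literal('D'). Output: "D"
Token 2: literal('J'). Output: "DJ"
Token 3: literal('F'). Output: "DJF"
Token 4: backref(off=2, len=5) (overlapping!). Copied 'JFJFJ' from pos 1. Output: "DJFJFJFJ"
Token 5: backref(off=7, len=10) (overlapping!). Copied 'JFJFJFJJFJ' from pos 1. Output: "DJFJFJFJJFJFJFJJFJ"
Token 6: backref(off=1, len=1). Copied 'J' from pos 17. Output: "DJFJFJFJJFJFJFJJFJJ"
Token 7: backref(off=4, len=4). Copied 'JFJJ' from pos 15. Output: "DJFJFJFJJFJFJFJJFJJJFJJ"
Token 8: literal('E'). Output: "DJFJFJFJJFJFJFJJFJJJFJJE"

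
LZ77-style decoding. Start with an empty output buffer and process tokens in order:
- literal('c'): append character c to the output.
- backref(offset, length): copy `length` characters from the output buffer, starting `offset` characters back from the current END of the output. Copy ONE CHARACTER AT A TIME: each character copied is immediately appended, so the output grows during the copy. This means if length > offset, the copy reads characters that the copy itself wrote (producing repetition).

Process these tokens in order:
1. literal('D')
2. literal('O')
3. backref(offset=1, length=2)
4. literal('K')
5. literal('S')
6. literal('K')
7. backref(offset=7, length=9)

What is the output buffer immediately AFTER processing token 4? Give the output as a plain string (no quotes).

Answer: DOOOK

Derivation:
Token 1: literal('D'). Output: "D"
Token 2: literal('O'). Output: "DO"
Token 3: backref(off=1, len=2) (overlapping!). Copied 'OO' from pos 1. Output: "DOOO"
Token 4: literal('K'). Output: "DOOOK"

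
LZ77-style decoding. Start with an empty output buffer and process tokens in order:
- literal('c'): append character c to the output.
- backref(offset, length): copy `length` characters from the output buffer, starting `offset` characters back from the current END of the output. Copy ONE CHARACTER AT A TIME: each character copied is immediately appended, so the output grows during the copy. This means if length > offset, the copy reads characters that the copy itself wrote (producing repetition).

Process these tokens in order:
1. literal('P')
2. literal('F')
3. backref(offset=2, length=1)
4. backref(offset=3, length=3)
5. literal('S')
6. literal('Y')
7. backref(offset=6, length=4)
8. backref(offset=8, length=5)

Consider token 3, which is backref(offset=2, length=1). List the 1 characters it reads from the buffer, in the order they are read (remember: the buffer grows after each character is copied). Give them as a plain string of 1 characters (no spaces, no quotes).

Answer: P

Derivation:
Token 1: literal('P'). Output: "P"
Token 2: literal('F'). Output: "PF"
Token 3: backref(off=2, len=1). Buffer before: "PF" (len 2)
  byte 1: read out[0]='P', append. Buffer now: "PFP"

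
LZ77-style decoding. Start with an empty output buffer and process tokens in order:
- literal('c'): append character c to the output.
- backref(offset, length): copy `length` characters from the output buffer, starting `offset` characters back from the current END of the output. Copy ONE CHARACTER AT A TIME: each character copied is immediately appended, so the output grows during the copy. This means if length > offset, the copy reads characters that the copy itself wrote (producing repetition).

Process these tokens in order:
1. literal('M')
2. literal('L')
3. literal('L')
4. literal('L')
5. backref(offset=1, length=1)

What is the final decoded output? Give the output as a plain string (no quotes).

Answer: MLLLL

Derivation:
Token 1: literal('M'). Output: "M"
Token 2: literal('L'). Output: "ML"
Token 3: literal('L'). Output: "MLL"
Token 4: literal('L'). Output: "MLLL"
Token 5: backref(off=1, len=1). Copied 'L' from pos 3. Output: "MLLLL"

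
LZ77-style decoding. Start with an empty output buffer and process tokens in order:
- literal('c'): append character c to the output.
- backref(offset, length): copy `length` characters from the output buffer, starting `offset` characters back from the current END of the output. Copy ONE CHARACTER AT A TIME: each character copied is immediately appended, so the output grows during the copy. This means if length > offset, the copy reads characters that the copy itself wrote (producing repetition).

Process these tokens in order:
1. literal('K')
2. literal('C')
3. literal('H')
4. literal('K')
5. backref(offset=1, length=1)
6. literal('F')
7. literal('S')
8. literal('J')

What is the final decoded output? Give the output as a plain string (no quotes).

Token 1: literal('K'). Output: "K"
Token 2: literal('C'). Output: "KC"
Token 3: literal('H'). Output: "KCH"
Token 4: literal('K'). Output: "KCHK"
Token 5: backref(off=1, len=1). Copied 'K' from pos 3. Output: "KCHKK"
Token 6: literal('F'). Output: "KCHKKF"
Token 7: literal('S'). Output: "KCHKKFS"
Token 8: literal('J'). Output: "KCHKKFSJ"

Answer: KCHKKFSJ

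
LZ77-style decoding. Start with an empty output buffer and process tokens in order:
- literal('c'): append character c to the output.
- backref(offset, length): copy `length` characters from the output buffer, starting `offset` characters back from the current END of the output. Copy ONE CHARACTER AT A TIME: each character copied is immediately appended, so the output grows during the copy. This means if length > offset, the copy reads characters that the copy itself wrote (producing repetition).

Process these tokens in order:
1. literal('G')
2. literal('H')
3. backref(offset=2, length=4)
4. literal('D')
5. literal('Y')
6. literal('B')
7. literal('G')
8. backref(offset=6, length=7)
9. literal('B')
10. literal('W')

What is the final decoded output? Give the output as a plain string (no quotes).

Answer: GHGHGHDYBGGHDYBGGBW

Derivation:
Token 1: literal('G'). Output: "G"
Token 2: literal('H'). Output: "GH"
Token 3: backref(off=2, len=4) (overlapping!). Copied 'GHGH' from pos 0. Output: "GHGHGH"
Token 4: literal('D'). Output: "GHGHGHD"
Token 5: literal('Y'). Output: "GHGHGHDY"
Token 6: literal('B'). Output: "GHGHGHDYB"
Token 7: literal('G'). Output: "GHGHGHDYBG"
Token 8: backref(off=6, len=7) (overlapping!). Copied 'GHDYBGG' from pos 4. Output: "GHGHGHDYBGGHDYBGG"
Token 9: literal('B'). Output: "GHGHGHDYBGGHDYBGGB"
Token 10: literal('W'). Output: "GHGHGHDYBGGHDYBGGBW"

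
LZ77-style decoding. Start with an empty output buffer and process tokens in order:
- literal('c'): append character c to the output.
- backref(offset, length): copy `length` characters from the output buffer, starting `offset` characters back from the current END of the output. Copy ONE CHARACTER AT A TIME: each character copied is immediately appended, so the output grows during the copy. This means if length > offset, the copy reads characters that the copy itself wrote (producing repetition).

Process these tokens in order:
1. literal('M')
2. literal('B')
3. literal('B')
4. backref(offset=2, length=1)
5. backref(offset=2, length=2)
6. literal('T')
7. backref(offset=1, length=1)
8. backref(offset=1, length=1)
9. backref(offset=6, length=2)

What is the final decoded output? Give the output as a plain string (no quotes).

Token 1: literal('M'). Output: "M"
Token 2: literal('B'). Output: "MB"
Token 3: literal('B'). Output: "MBB"
Token 4: backref(off=2, len=1). Copied 'B' from pos 1. Output: "MBBB"
Token 5: backref(off=2, len=2). Copied 'BB' from pos 2. Output: "MBBBBB"
Token 6: literal('T'). Output: "MBBBBBT"
Token 7: backref(off=1, len=1). Copied 'T' from pos 6. Output: "MBBBBBTT"
Token 8: backref(off=1, len=1). Copied 'T' from pos 7. Output: "MBBBBBTTT"
Token 9: backref(off=6, len=2). Copied 'BB' from pos 3. Output: "MBBBBBTTTBB"

Answer: MBBBBBTTTBB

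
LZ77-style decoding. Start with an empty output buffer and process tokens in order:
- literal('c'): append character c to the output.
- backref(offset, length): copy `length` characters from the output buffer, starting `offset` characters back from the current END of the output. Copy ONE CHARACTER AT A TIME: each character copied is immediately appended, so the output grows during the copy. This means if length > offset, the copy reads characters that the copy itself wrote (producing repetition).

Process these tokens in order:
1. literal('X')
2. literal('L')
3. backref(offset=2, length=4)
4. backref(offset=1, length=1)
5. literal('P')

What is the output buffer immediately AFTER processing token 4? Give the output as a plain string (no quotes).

Token 1: literal('X'). Output: "X"
Token 2: literal('L'). Output: "XL"
Token 3: backref(off=2, len=4) (overlapping!). Copied 'XLXL' from pos 0. Output: "XLXLXL"
Token 4: backref(off=1, len=1). Copied 'L' from pos 5. Output: "XLXLXLL"

Answer: XLXLXLL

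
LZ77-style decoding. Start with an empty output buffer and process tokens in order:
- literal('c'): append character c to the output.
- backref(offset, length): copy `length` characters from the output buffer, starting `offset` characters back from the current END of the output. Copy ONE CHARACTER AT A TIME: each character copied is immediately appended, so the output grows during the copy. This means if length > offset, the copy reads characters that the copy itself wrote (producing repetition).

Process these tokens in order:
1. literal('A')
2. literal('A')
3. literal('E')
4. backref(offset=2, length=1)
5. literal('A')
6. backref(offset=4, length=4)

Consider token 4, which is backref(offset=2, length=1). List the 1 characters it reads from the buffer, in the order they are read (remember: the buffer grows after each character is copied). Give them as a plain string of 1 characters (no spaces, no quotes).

Answer: A

Derivation:
Token 1: literal('A'). Output: "A"
Token 2: literal('A'). Output: "AA"
Token 3: literal('E'). Output: "AAE"
Token 4: backref(off=2, len=1). Buffer before: "AAE" (len 3)
  byte 1: read out[1]='A', append. Buffer now: "AAEA"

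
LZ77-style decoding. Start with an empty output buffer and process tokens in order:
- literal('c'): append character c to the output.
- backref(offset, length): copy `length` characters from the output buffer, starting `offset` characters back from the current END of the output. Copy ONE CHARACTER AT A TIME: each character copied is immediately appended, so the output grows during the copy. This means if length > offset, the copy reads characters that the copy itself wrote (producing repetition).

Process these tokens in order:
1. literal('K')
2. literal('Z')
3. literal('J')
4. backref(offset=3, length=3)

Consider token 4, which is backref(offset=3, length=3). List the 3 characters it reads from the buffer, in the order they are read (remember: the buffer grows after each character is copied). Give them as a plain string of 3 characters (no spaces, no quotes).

Token 1: literal('K'). Output: "K"
Token 2: literal('Z'). Output: "KZ"
Token 3: literal('J'). Output: "KZJ"
Token 4: backref(off=3, len=3). Buffer before: "KZJ" (len 3)
  byte 1: read out[0]='K', append. Buffer now: "KZJK"
  byte 2: read out[1]='Z', append. Buffer now: "KZJKZ"
  byte 3: read out[2]='J', append. Buffer now: "KZJKZJ"

Answer: KZJ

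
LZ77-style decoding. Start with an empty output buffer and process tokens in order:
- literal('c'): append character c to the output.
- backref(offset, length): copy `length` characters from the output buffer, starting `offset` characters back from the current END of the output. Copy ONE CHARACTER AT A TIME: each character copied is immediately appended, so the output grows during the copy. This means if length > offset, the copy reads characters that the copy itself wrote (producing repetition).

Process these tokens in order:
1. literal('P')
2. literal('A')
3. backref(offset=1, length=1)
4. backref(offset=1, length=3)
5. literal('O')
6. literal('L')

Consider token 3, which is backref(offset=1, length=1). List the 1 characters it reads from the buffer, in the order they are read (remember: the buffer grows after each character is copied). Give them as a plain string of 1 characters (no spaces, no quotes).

Token 1: literal('P'). Output: "P"
Token 2: literal('A'). Output: "PA"
Token 3: backref(off=1, len=1). Buffer before: "PA" (len 2)
  byte 1: read out[1]='A', append. Buffer now: "PAA"

Answer: A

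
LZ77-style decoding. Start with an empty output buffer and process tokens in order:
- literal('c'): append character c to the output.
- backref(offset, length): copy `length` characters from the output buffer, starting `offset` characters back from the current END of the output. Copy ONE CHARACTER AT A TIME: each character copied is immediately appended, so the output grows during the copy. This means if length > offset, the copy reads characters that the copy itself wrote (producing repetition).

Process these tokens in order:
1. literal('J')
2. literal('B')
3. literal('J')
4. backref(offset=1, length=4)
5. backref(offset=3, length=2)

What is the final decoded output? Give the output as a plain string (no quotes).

Token 1: literal('J'). Output: "J"
Token 2: literal('B'). Output: "JB"
Token 3: literal('J'). Output: "JBJ"
Token 4: backref(off=1, len=4) (overlapping!). Copied 'JJJJ' from pos 2. Output: "JBJJJJJ"
Token 5: backref(off=3, len=2). Copied 'JJ' from pos 4. Output: "JBJJJJJJJ"

Answer: JBJJJJJJJ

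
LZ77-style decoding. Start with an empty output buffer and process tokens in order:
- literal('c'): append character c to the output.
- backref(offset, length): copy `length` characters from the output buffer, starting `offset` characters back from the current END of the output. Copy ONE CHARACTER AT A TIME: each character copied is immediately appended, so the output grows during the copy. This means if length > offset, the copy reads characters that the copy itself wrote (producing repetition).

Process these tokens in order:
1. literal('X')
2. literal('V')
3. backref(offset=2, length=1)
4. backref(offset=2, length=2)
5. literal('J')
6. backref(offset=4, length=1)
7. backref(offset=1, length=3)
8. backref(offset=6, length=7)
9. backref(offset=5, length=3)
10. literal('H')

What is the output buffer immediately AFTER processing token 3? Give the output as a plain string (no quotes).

Token 1: literal('X'). Output: "X"
Token 2: literal('V'). Output: "XV"
Token 3: backref(off=2, len=1). Copied 'X' from pos 0. Output: "XVX"

Answer: XVX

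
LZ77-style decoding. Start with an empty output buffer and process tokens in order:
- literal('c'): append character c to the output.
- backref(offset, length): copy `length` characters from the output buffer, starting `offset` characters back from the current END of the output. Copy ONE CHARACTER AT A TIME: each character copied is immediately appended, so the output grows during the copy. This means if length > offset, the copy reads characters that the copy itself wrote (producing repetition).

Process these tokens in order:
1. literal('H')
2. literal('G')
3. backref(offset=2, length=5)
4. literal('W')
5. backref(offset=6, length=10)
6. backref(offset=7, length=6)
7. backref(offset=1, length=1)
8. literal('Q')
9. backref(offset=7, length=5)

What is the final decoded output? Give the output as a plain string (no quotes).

Answer: HGHGHGHWHGHGHWHGHGGHWHGHHQHWHGH

Derivation:
Token 1: literal('H'). Output: "H"
Token 2: literal('G'). Output: "HG"
Token 3: backref(off=2, len=5) (overlapping!). Copied 'HGHGH' from pos 0. Output: "HGHGHGH"
Token 4: literal('W'). Output: "HGHGHGHW"
Token 5: backref(off=6, len=10) (overlapping!). Copied 'HGHGHWHGHG' from pos 2. Output: "HGHGHGHWHGHGHWHGHG"
Token 6: backref(off=7, len=6). Copied 'GHWHGH' from pos 11. Output: "HGHGHGHWHGHGHWHGHGGHWHGH"
Token 7: backref(off=1, len=1). Copied 'H' from pos 23. Output: "HGHGHGHWHGHGHWHGHGGHWHGHH"
Token 8: literal('Q'). Output: "HGHGHGHWHGHGHWHGHGGHWHGHHQ"
Token 9: backref(off=7, len=5). Copied 'HWHGH' from pos 19. Output: "HGHGHGHWHGHGHWHGHGGHWHGHHQHWHGH"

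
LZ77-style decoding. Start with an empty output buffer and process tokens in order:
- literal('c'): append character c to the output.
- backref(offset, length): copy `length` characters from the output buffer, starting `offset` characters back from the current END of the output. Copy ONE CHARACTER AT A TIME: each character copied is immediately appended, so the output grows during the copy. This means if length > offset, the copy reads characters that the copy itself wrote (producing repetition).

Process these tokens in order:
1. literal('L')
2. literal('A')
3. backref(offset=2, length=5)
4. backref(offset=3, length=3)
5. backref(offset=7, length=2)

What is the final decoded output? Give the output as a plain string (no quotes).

Token 1: literal('L'). Output: "L"
Token 2: literal('A'). Output: "LA"
Token 3: backref(off=2, len=5) (overlapping!). Copied 'LALAL' from pos 0. Output: "LALALAL"
Token 4: backref(off=3, len=3). Copied 'LAL' from pos 4. Output: "LALALALLAL"
Token 5: backref(off=7, len=2). Copied 'AL' from pos 3. Output: "LALALALLALAL"

Answer: LALALALLALAL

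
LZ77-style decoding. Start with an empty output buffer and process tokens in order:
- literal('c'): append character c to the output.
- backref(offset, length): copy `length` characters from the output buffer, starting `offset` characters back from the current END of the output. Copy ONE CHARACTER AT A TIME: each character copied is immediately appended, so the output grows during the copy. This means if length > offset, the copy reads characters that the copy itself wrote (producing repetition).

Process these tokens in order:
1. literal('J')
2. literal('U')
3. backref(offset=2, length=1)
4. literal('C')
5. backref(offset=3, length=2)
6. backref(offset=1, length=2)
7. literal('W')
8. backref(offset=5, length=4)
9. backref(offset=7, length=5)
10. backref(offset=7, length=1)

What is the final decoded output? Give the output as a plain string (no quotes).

Answer: JUJCUJJJWUJJJJJWUJJ

Derivation:
Token 1: literal('J'). Output: "J"
Token 2: literal('U'). Output: "JU"
Token 3: backref(off=2, len=1). Copied 'J' from pos 0. Output: "JUJ"
Token 4: literal('C'). Output: "JUJC"
Token 5: backref(off=3, len=2). Copied 'UJ' from pos 1. Output: "JUJCUJ"
Token 6: backref(off=1, len=2) (overlapping!). Copied 'JJ' from pos 5. Output: "JUJCUJJJ"
Token 7: literal('W'). Output: "JUJCUJJJW"
Token 8: backref(off=5, len=4). Copied 'UJJJ' from pos 4. Output: "JUJCUJJJWUJJJ"
Token 9: backref(off=7, len=5). Copied 'JJWUJ' from pos 6. Output: "JUJCUJJJWUJJJJJWUJ"
Token 10: backref(off=7, len=1). Copied 'J' from pos 11. Output: "JUJCUJJJWUJJJJJWUJJ"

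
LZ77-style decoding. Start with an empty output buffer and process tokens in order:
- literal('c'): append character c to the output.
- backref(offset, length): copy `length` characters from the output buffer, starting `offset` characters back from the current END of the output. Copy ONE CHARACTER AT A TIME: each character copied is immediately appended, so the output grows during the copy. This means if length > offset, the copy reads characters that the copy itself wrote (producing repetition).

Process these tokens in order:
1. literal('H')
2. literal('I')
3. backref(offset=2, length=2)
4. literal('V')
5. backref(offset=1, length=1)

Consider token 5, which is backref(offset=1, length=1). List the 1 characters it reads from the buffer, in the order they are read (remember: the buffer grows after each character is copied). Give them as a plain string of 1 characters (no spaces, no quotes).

Answer: V

Derivation:
Token 1: literal('H'). Output: "H"
Token 2: literal('I'). Output: "HI"
Token 3: backref(off=2, len=2). Copied 'HI' from pos 0. Output: "HIHI"
Token 4: literal('V'). Output: "HIHIV"
Token 5: backref(off=1, len=1). Buffer before: "HIHIV" (len 5)
  byte 1: read out[4]='V', append. Buffer now: "HIHIVV"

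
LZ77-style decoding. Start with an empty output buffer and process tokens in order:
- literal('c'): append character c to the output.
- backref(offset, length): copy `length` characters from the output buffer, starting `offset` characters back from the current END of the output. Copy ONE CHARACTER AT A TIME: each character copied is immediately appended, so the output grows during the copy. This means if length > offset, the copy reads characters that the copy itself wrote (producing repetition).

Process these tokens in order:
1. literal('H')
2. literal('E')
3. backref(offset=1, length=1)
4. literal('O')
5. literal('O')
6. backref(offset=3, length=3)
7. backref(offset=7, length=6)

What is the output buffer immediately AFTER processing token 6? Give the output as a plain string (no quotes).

Answer: HEEOOEOO

Derivation:
Token 1: literal('H'). Output: "H"
Token 2: literal('E'). Output: "HE"
Token 3: backref(off=1, len=1). Copied 'E' from pos 1. Output: "HEE"
Token 4: literal('O'). Output: "HEEO"
Token 5: literal('O'). Output: "HEEOO"
Token 6: backref(off=3, len=3). Copied 'EOO' from pos 2. Output: "HEEOOEOO"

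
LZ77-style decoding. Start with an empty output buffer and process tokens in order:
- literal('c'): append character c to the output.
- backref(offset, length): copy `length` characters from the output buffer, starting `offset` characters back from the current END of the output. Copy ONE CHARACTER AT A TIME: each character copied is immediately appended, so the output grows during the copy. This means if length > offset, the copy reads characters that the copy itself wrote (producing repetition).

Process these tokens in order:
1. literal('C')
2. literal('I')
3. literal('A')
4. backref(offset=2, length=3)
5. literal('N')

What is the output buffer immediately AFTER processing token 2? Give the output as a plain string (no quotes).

Answer: CI

Derivation:
Token 1: literal('C'). Output: "C"
Token 2: literal('I'). Output: "CI"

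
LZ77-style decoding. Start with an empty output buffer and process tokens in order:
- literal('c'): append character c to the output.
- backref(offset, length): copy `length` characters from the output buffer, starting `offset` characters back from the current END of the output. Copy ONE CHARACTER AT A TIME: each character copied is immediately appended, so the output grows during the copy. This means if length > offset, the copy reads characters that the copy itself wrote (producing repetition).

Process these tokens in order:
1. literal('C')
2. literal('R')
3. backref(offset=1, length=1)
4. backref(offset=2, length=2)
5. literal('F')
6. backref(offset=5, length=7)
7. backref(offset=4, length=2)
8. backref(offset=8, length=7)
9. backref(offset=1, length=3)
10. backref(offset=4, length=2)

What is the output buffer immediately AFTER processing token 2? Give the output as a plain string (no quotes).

Answer: CR

Derivation:
Token 1: literal('C'). Output: "C"
Token 2: literal('R'). Output: "CR"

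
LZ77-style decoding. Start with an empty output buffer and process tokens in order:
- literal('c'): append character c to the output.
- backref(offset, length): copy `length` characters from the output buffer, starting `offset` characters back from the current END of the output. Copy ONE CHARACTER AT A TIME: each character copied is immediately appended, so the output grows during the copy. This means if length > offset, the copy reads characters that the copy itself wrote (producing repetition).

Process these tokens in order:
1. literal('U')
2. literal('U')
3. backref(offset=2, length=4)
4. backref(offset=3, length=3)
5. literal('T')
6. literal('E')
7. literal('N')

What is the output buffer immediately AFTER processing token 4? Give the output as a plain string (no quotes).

Token 1: literal('U'). Output: "U"
Token 2: literal('U'). Output: "UU"
Token 3: backref(off=2, len=4) (overlapping!). Copied 'UUUU' from pos 0. Output: "UUUUUU"
Token 4: backref(off=3, len=3). Copied 'UUU' from pos 3. Output: "UUUUUUUUU"

Answer: UUUUUUUUU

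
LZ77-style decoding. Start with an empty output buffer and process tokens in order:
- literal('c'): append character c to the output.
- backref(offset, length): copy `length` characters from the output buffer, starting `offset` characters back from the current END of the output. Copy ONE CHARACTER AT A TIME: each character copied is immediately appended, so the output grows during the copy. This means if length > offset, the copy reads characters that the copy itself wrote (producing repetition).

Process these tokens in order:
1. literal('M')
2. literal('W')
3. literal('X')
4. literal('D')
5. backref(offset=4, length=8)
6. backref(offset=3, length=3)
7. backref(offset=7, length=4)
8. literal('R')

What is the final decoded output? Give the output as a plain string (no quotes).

Token 1: literal('M'). Output: "M"
Token 2: literal('W'). Output: "MW"
Token 3: literal('X'). Output: "MWX"
Token 4: literal('D'). Output: "MWXD"
Token 5: backref(off=4, len=8) (overlapping!). Copied 'MWXDMWXD' from pos 0. Output: "MWXDMWXDMWXD"
Token 6: backref(off=3, len=3). Copied 'WXD' from pos 9. Output: "MWXDMWXDMWXDWXD"
Token 7: backref(off=7, len=4). Copied 'MWXD' from pos 8. Output: "MWXDMWXDMWXDWXDMWXD"
Token 8: literal('R'). Output: "MWXDMWXDMWXDWXDMWXDR"

Answer: MWXDMWXDMWXDWXDMWXDR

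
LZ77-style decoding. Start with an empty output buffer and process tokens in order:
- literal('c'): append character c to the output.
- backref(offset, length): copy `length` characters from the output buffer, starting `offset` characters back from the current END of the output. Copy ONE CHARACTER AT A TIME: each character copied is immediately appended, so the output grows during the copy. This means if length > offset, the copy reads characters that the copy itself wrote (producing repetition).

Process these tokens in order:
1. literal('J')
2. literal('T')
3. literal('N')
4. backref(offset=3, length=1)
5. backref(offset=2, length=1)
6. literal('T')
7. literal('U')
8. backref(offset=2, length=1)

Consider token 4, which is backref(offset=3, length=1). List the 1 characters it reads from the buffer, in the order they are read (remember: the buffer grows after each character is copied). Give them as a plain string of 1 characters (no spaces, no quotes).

Answer: J

Derivation:
Token 1: literal('J'). Output: "J"
Token 2: literal('T'). Output: "JT"
Token 3: literal('N'). Output: "JTN"
Token 4: backref(off=3, len=1). Buffer before: "JTN" (len 3)
  byte 1: read out[0]='J', append. Buffer now: "JTNJ"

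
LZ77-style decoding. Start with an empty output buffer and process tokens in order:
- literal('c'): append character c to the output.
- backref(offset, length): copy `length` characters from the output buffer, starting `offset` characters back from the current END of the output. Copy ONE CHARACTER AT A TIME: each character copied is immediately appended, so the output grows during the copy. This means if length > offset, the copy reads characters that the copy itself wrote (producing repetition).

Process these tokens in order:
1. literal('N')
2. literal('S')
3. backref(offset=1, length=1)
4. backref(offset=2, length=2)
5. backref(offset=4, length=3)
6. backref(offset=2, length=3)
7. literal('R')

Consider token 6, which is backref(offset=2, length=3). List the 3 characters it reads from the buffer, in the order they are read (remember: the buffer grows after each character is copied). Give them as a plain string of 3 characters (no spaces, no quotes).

Answer: SSS

Derivation:
Token 1: literal('N'). Output: "N"
Token 2: literal('S'). Output: "NS"
Token 3: backref(off=1, len=1). Copied 'S' from pos 1. Output: "NSS"
Token 4: backref(off=2, len=2). Copied 'SS' from pos 1. Output: "NSSSS"
Token 5: backref(off=4, len=3). Copied 'SSS' from pos 1. Output: "NSSSSSSS"
Token 6: backref(off=2, len=3). Buffer before: "NSSSSSSS" (len 8)
  byte 1: read out[6]='S', append. Buffer now: "NSSSSSSSS"
  byte 2: read out[7]='S', append. Buffer now: "NSSSSSSSSS"
  byte 3: read out[8]='S', append. Buffer now: "NSSSSSSSSSS"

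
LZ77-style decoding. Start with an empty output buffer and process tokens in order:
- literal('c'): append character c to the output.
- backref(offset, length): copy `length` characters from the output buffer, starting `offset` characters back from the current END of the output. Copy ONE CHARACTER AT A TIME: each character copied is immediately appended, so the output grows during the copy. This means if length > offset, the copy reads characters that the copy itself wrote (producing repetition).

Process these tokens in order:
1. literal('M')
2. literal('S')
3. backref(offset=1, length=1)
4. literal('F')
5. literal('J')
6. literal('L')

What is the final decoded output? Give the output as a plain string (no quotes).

Answer: MSSFJL

Derivation:
Token 1: literal('M'). Output: "M"
Token 2: literal('S'). Output: "MS"
Token 3: backref(off=1, len=1). Copied 'S' from pos 1. Output: "MSS"
Token 4: literal('F'). Output: "MSSF"
Token 5: literal('J'). Output: "MSSFJ"
Token 6: literal('L'). Output: "MSSFJL"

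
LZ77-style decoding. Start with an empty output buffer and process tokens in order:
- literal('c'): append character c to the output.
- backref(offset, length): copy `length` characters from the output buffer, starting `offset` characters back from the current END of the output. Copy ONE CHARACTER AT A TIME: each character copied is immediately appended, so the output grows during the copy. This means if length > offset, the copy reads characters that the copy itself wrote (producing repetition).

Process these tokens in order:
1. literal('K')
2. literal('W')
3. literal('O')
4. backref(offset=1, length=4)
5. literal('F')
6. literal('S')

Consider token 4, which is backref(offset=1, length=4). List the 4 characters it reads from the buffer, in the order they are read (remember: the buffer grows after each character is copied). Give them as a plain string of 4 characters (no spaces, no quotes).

Answer: OOOO

Derivation:
Token 1: literal('K'). Output: "K"
Token 2: literal('W'). Output: "KW"
Token 3: literal('O'). Output: "KWO"
Token 4: backref(off=1, len=4). Buffer before: "KWO" (len 3)
  byte 1: read out[2]='O', append. Buffer now: "KWOO"
  byte 2: read out[3]='O', append. Buffer now: "KWOOO"
  byte 3: read out[4]='O', append. Buffer now: "KWOOOO"
  byte 4: read out[5]='O', append. Buffer now: "KWOOOOO"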